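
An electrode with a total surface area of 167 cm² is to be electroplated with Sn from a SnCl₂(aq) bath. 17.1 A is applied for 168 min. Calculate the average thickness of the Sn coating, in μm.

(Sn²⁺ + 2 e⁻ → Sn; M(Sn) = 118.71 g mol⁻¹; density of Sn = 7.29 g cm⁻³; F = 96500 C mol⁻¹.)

871 μm

Q = I·t = 17.10 × 10080 = 172400 C; n(e⁻) = 1.786 mol.
n(Sn) = n(e⁻)/2 = 0.8931 mol, so m = 0.8931 × 118.71 = 106.0 g.
Volume = m/ρ = 106.0 / 7.29 = 14.54 cm³.
Thickness = V/A = 14.54 / 167 = 0.0871 cm = 871 μm.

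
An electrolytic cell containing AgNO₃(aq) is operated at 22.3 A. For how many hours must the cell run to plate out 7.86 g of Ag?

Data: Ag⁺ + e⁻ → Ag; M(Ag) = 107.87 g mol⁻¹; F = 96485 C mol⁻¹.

0.0876 h

n(Ag) = m/M = 7.86 / 107.87 = 0.07287 mol.
Each Ag atom requires 1 electron, so n(e⁻) = 1 × 0.07287 = 0.07287 mol.
Q = n(e⁻)·F = 0.07287 × 96485 = 7030 C.
t = Q/I = 7030 / 22.30 A = 315.3 s = 0.0876 h.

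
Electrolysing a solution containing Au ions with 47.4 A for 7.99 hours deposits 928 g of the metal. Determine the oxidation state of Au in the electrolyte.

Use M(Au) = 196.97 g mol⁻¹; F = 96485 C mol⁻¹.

Q = I·t = 47.40 A × 28764 s = 1363000 C, so n(e⁻) = 1363000/96485 = 14.13 mol.
n(Au) deposited = 928 / 196.97 = 4.711 mol.
Electrons per atom = n(e⁻)/n(Au) = 14.13 / 4.711 = 3.00 ≈ 3, so the ion is Au³⁺.

+3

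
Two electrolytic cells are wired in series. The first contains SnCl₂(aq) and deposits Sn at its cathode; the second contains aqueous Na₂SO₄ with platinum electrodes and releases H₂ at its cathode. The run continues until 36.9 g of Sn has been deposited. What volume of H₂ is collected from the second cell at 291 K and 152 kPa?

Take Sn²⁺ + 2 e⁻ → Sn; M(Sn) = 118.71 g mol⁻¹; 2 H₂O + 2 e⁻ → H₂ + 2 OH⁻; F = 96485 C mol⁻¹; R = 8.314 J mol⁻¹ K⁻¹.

n(Sn) = 36.9 / 118.71 = 0.3108 mol, so n(e⁻) = 2 × 0.3108 = 0.6217 mol.
The cells are in series, so the same 0.6217 mol of electrons passes through the second cell.
2 H₂O + 2 e⁻ → H₂ + 2 OH⁻ — 2 mol e⁻ per mol H₂, so n(H₂) = 0.6217/2 = 0.3108 mol.
V = nRT/P = (0.3108 × 8.314 × 291) / (152 × 10³) = 0.00495 m³ = 4.95 L.

4.95 L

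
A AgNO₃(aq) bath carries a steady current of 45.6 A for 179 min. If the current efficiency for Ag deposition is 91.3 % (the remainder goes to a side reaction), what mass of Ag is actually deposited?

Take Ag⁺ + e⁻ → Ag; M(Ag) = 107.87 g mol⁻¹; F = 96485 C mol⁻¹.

500 g

Q = I·t = 45.60 × 10740 = 489700 C.
n(e⁻) = 489700/96485 = 5.076 mol; theoretically n(Ag) = 5.076/1 = 5.076 mol, m_theo = 547.5 g.
At 91.3 % efficiency, m_actual = 0.913 × 547.5 = 500 g.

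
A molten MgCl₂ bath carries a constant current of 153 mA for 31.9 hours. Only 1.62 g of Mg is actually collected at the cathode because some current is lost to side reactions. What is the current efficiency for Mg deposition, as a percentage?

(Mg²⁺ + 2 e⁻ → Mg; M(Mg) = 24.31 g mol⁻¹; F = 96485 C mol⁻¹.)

73.2 %

Q = I·t = 0.1530 × 114840 = 17570 C; n(e⁻) = 17570/96485 = 0.1821 mol.
Theoretical n(Mg) = n(e⁻)/2 = 0.09105 mol, i.e. m_theo = 0.09105 × 24.31 = 2.214 g.
Efficiency = m_actual / m_theo = 1.62 / 2.214 = 73.2 %.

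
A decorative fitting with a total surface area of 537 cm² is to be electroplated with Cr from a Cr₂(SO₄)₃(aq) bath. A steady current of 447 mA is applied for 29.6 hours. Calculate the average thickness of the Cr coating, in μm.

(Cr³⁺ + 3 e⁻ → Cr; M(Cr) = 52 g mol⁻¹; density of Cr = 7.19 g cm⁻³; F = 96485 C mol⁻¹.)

Q = I·t = 0.4470 × 106560 = 47630 C; n(e⁻) = 0.4937 mol.
n(Cr) = n(e⁻)/3 = 0.1646 mol, so m = 0.1646 × 52 = 8.557 g.
Volume = m/ρ = 8.557 / 7.19 = 1.190 cm³.
Thickness = V/A = 1.190 / 537 = 0.00222 cm = 22.2 μm.

22.2 μm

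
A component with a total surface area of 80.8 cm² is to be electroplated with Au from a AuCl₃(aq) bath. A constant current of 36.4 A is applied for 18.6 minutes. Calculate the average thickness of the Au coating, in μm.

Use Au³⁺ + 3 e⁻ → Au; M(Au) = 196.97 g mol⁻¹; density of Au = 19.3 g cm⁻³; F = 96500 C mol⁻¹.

Q = I·t = 36.40 × 1116.0 = 40620 C; n(e⁻) = 0.4210 mol.
n(Au) = n(e⁻)/3 = 0.1403 mol, so m = 0.1403 × 196.97 = 27.64 g.
Volume = m/ρ = 27.64 / 19.3 = 1.432 cm³.
Thickness = V/A = 1.432 / 80.8 = 0.0177 cm = 177 μm.

177 μm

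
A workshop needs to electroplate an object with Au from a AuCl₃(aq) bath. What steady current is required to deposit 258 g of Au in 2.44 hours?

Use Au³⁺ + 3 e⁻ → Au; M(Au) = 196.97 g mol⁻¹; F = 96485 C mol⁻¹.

n(Au) = 258 / 196.97 = 1.310 mol.
n(e⁻) = 3 × 1.310 = 3.930 mol.
Q = n(e⁻)·F = 3.930 × 96485 = 379100 C.
I = Q/t = 379100 / 8784.0 s = 43.2 A.

43.2 A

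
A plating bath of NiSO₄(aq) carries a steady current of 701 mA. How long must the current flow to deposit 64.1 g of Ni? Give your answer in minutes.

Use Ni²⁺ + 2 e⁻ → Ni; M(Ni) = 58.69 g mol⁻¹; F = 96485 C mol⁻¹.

5010 min

n(Ni) = m/M = 64.1 / 58.69 = 1.092 mol.
Each Ni atom requires 2 electrons, so n(e⁻) = 2 × 1.092 = 2.184 mol.
Q = n(e⁻)·F = 2.184 × 96485 = 210800 C.
t = Q/I = 210800 / 0.7010 A = 300700 s = 5010 min.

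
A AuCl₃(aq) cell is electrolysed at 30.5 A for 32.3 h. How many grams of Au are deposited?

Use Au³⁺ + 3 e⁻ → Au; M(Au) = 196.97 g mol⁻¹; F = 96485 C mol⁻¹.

Q = I·t = 30.50 A × 116280 s = 3547000 C.
n(e⁻) = Q/F = 3547000 / 96485 = 36.76 mol.
Au³⁺ + 3 e⁻ → Au, so n(Au) = n(e⁻)/3 = 12.25 mol.
m = n·M = 12.25 × 196.97 = 2410 g.

2410 g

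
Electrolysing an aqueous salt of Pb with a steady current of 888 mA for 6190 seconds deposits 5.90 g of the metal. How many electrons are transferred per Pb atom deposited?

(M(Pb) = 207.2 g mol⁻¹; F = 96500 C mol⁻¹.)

2

Q = I·t = 0.8880 A × 6190.0 s = 5497 C, so n(e⁻) = 5497/96500 = 0.05696 mol.
n(Pb) deposited = 5.90 / 207.2 = 0.02847 mol.
Electrons per atom = n(e⁻)/n(Pb) = 0.05696 / 0.02847 = 2.00 ≈ 2, so the ion is Pb²⁺.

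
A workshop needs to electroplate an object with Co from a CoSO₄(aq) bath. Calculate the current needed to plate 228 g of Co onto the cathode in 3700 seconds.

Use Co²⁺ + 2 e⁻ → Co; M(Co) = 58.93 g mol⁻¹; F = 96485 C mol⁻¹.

n(Co) = 228 / 58.93 = 3.869 mol.
n(e⁻) = 2 × 3.869 = 7.738 mol.
Q = n(e⁻)·F = 7.738 × 96485 = 746600 C.
I = Q/t = 746600 / 3700.0 s = 202 A.

202 A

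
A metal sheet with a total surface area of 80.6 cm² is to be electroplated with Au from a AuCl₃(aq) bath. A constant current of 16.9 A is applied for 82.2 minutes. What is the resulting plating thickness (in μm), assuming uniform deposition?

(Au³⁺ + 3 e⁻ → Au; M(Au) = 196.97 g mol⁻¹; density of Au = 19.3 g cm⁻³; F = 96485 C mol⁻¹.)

Q = I·t = 16.90 × 4932.0 = 83350 C; n(e⁻) = 0.8639 mol.
n(Au) = n(e⁻)/3 = 0.2880 mol, so m = 0.2880 × 196.97 = 56.72 g.
Volume = m/ρ = 56.72 / 19.3 = 2.939 cm³.
Thickness = V/A = 2.939 / 80.6 = 0.0365 cm = 365 μm.

365 μm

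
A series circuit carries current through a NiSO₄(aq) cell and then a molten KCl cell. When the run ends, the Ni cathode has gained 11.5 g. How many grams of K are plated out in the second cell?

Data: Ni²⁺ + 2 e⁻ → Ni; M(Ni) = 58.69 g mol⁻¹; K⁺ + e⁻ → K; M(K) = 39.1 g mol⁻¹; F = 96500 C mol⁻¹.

15.3 g

n(Ni) = 11.5 / 58.69 = 0.1959 mol.
Since Ni²⁺ + 2 e⁻ → Ni, n(e⁻) passed = 2 × 0.1959 = 0.3919 mol.
Cells in series carry the same charge, so the same 0.3919 mol of electrons passes through cell 2.
K⁺ + e⁻ → K, so n(K) = 0.3919 / 1 = 0.3919 mol.
m(K) = 0.3919 × 39.1 = 15.3 g.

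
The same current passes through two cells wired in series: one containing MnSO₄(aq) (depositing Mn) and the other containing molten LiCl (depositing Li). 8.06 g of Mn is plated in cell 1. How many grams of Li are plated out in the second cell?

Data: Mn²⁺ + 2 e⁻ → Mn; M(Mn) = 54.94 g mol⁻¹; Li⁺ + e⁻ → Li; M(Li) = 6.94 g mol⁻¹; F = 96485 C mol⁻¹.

2.04 g

n(Mn) = 8.06 / 54.94 = 0.1467 mol.
Since Mn²⁺ + 2 e⁻ → Mn, n(e⁻) passed = 2 × 0.1467 = 0.2934 mol.
Cells in series carry the same charge, so the same 0.2934 mol of electrons passes through cell 2.
Li⁺ + e⁻ → Li, so n(Li) = 0.2934 / 1 = 0.2934 mol.
m(Li) = 0.2934 × 6.94 = 2.04 g.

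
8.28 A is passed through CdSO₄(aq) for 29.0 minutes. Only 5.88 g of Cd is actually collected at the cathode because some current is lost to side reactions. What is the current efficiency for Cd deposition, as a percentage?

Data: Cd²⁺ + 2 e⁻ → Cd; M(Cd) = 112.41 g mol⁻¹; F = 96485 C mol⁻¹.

Q = I·t = 8.280 × 1740.0 = 14410 C; n(e⁻) = 14410/96485 = 0.1493 mol.
Theoretical n(Cd) = n(e⁻)/2 = 0.07466 mol, i.e. m_theo = 0.07466 × 112.41 = 8.393 g.
Efficiency = m_actual / m_theo = 5.88 / 8.393 = 70.1 %.

70.1 %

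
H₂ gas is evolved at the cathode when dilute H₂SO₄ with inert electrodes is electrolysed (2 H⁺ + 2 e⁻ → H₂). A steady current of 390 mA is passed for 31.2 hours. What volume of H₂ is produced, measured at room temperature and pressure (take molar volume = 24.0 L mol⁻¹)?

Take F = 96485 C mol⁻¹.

Q = I·t = 0.3900 A × 112320 s = 43800 C.
n(e⁻) = Q/F = 43800 / 96485 = 0.4540 mol.
2 electrons are transferred per H₂ molecule, so n(H₂) = 0.4540 / 2 = 0.2270 mol.
V = n × V_m = 0.2270 × 24.0 = 5.45 L.

5.45 L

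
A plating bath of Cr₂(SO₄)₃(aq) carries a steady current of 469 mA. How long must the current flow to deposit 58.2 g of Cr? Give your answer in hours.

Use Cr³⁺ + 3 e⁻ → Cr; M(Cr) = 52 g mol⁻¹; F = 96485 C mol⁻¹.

192 h

n(Cr) = m/M = 58.2 / 52 = 1.119 mol.
Each Cr atom requires 3 electrons, so n(e⁻) = 3 × 1.119 = 3.358 mol.
Q = n(e⁻)·F = 3.358 × 96485 = 324000 C.
t = Q/I = 324000 / 0.4690 A = 690800 s = 192 h.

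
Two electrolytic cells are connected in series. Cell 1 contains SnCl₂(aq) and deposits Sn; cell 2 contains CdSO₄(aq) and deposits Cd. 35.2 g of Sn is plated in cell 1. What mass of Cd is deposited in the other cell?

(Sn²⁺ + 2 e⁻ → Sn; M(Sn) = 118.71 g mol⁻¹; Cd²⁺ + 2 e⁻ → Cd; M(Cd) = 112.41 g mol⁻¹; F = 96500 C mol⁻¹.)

33.3 g

n(Sn) = 35.2 / 118.71 = 0.2965 mol.
Since Sn²⁺ + 2 e⁻ → Sn, n(e⁻) passed = 2 × 0.2965 = 0.5930 mol.
Cells in series carry the same charge, so the same 0.5930 mol of electrons passes through cell 2.
Cd²⁺ + 2 e⁻ → Cd, so n(Cd) = 0.5930 / 2 = 0.2965 mol.
m(Cd) = 0.2965 × 112.41 = 33.3 g.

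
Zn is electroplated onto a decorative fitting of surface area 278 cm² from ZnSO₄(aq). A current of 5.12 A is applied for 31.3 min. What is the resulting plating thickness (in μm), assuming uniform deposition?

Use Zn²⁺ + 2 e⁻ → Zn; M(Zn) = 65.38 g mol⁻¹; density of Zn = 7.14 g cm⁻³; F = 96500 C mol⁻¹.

16.4 μm

Q = I·t = 5.120 × 1878.0 = 9615 C; n(e⁻) = 0.09964 mol.
n(Zn) = n(e⁻)/2 = 0.04982 mol, so m = 0.04982 × 65.38 = 3.257 g.
Volume = m/ρ = 3.257 / 7.14 = 0.4562 cm³.
Thickness = V/A = 0.4562 / 278 = 0.00164 cm = 16.4 μm.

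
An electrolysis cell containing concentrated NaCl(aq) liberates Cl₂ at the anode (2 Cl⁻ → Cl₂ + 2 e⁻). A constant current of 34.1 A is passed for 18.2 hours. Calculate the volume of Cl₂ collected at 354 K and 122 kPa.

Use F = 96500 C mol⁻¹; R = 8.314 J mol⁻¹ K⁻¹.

279 L

Q = I·t = 34.10 A × 65520 s = 2234000 C.
n(e⁻) = Q/F = 2234000 / 96500 = 23.15 mol.
2 electrons are transferred per Cl₂ molecule, so n(Cl₂) = 23.15 / 2 = 11.58 mol.
V = nRT/P = (11.58 × 8.314 × 354) / (122 × 10³ Pa) = 0.279 m³ = 279 L.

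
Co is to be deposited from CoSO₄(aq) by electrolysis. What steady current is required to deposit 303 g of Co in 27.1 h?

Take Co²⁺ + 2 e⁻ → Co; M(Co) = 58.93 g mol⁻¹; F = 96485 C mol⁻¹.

10.2 A

n(Co) = 303 / 58.93 = 5.142 mol.
n(e⁻) = 2 × 5.142 = 10.28 mol.
Q = n(e⁻)·F = 10.28 × 96485 = 992200 C.
I = Q/t = 992200 / 97560 s = 10.2 A.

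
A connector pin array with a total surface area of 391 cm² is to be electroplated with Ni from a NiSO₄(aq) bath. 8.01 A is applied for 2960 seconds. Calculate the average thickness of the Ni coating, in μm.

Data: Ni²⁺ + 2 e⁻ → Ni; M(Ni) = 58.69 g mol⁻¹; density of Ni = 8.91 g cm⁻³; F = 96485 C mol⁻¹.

20.7 μm

Q = I·t = 8.010 × 2960.0 = 23710 C; n(e⁻) = 0.2457 mol.
n(Ni) = n(e⁻)/2 = 0.1229 mol, so m = 0.1229 × 58.69 = 7.211 g.
Volume = m/ρ = 7.211 / 8.91 = 0.8093 cm³.
Thickness = V/A = 0.8093 / 391 = 0.00207 cm = 20.7 μm.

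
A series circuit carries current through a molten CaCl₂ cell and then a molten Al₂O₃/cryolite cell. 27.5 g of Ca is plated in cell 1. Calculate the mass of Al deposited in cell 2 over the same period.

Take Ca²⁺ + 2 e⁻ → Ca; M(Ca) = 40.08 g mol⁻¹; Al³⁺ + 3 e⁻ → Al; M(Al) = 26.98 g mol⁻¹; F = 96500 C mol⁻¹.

12.3 g

n(Ca) = 27.5 / 40.08 = 0.6861 mol.
Since Ca²⁺ + 2 e⁻ → Ca, n(e⁻) passed = 2 × 0.6861 = 1.372 mol.
Cells in series carry the same charge, so the same 1.372 mol of electrons passes through cell 2.
Al³⁺ + 3 e⁻ → Al, so n(Al) = 1.372 / 3 = 0.4574 mol.
m(Al) = 0.4574 × 26.98 = 12.3 g.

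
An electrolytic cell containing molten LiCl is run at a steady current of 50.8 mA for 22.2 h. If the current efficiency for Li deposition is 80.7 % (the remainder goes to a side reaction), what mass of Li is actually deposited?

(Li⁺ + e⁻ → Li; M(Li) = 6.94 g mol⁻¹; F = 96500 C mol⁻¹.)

Q = I·t = 0.05080 × 79920 = 4060 C.
n(e⁻) = 4060/96500 = 0.04207 mol; theoretically n(Li) = 0.04207/1 = 0.04207 mol, m_theo = 0.2920 g.
At 80.7 % efficiency, m_actual = 0.807 × 0.2920 = 0.236 g.

0.236 g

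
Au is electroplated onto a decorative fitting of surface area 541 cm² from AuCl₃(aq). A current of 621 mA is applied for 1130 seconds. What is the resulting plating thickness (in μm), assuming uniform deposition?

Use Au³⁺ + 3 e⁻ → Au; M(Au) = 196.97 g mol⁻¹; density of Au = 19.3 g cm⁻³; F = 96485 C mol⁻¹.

Q = I·t = 0.6210 × 1130.0 = 701.7 C; n(e⁻) = 0.007273 mol.
n(Au) = n(e⁻)/3 = 0.002424 mol, so m = 0.002424 × 196.97 = 0.4775 g.
Volume = m/ρ = 0.4775 / 19.3 = 0.02474 cm³.
Thickness = V/A = 0.02474 / 541 = 4.57 × 10⁻⁵ cm = 0.457 μm.

0.457 μm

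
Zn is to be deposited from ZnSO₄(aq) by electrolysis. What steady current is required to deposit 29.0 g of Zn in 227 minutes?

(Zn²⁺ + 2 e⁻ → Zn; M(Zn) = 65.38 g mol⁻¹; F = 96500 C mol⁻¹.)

n(Zn) = 29.0 / 65.38 = 0.4436 mol.
n(e⁻) = 2 × 0.4436 = 0.8871 mol.
Q = n(e⁻)·F = 0.8871 × 96500 = 85610 C.
I = Q/t = 85610 / 13620 s = 6.29 A.

6.29 A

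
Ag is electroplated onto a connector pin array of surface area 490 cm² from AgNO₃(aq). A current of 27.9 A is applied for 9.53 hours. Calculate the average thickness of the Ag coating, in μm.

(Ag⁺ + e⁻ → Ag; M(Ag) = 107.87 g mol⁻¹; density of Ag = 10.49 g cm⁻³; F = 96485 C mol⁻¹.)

Q = I·t = 27.90 × 34308 = 957200 C; n(e⁻) = 9.921 mol.
n(Ag) = n(e⁻)/1 = 9.921 mol, so m = 9.921 × 107.87 = 1070 g.
Volume = m/ρ = 1070 / 10.49 = 102.0 cm³.
Thickness = V/A = 102.0 / 490 = 0.208 cm = 2080 μm.

2080 μm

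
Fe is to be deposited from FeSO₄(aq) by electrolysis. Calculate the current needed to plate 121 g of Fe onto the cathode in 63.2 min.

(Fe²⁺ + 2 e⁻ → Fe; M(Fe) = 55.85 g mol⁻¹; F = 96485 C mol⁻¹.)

110 A

n(Fe) = 121 / 55.85 = 2.167 mol.
n(e⁻) = 2 × 2.167 = 4.333 mol.
Q = n(e⁻)·F = 4.333 × 96485 = 418100 C.
I = Q/t = 418100 / 3792.0 s = 110 A.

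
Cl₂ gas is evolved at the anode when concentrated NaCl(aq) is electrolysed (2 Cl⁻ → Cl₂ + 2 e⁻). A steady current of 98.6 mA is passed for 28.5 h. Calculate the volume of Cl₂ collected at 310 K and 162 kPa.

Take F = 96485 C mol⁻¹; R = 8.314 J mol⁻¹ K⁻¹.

0.834 L

Q = I·t = 0.09860 A × 102600 s = 10120 C.
n(e⁻) = Q/F = 10120 / 96485 = 0.1048 mol.
2 electrons are transferred per Cl₂ molecule, so n(Cl₂) = 0.1048 / 2 = 0.05242 mol.
V = nRT/P = (0.05242 × 8.314 × 310) / (162 × 10³ Pa) = 8.34 × 10⁻⁴ m³ = 0.834 L.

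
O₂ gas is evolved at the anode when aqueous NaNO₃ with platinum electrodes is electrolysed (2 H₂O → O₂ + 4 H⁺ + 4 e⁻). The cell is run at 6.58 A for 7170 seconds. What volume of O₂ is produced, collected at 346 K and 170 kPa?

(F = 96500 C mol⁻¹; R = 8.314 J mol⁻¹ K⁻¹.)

2.07 L

Q = I·t = 6.580 A × 7170.0 s = 47180 C.
n(e⁻) = Q/F = 47180 / 96500 = 0.4889 mol.
4 electrons are transferred per O₂ molecule, so n(O₂) = 0.4889 / 4 = 0.1222 mol.
V = nRT/P = (0.1222 × 8.314 × 346) / (170 × 10³ Pa) = 0.00207 m³ = 2.07 L.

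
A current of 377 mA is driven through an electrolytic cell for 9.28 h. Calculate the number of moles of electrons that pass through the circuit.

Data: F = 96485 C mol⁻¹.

Q = I·t = 0.3770 A × 33408 s = 12590 C.
n(e⁻) = Q/F = 12590 / 96485 = 0.131 mol.

0.131 mol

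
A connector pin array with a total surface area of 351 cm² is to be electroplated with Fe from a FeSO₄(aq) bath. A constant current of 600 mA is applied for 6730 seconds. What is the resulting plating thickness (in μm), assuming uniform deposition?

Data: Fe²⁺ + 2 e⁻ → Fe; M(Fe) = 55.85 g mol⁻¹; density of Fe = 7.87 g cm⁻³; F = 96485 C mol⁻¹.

4.23 μm

Q = I·t = 0.6000 × 6730.0 = 4038 C; n(e⁻) = 0.04185 mol.
n(Fe) = n(e⁻)/2 = 0.02093 mol, so m = 0.02093 × 55.85 = 1.169 g.
Volume = m/ρ = 1.169 / 7.87 = 0.1485 cm³.
Thickness = V/A = 0.1485 / 351 = 4.23 × 10⁻⁴ cm = 4.23 μm.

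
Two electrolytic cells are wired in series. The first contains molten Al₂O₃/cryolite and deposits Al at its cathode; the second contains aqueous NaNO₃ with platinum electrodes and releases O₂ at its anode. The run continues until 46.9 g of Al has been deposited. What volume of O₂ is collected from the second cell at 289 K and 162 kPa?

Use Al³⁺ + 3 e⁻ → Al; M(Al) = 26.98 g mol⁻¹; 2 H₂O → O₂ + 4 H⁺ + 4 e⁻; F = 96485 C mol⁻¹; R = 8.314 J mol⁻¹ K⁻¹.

n(Al) = 46.9 / 26.98 = 1.738 mol, so n(e⁻) = 3 × 1.738 = 5.215 mol.
The cells are in series, so the same 5.215 mol of electrons passes through the second cell.
2 H₂O → O₂ + 4 H⁺ + 4 e⁻ — 4 mol e⁻ per mol O₂, so n(O₂) = 5.215/4 = 1.304 mol.
V = nRT/P = (1.304 × 8.314 × 289) / (162 × 10³) = 0.0193 m³ = 19.3 L.

19.3 L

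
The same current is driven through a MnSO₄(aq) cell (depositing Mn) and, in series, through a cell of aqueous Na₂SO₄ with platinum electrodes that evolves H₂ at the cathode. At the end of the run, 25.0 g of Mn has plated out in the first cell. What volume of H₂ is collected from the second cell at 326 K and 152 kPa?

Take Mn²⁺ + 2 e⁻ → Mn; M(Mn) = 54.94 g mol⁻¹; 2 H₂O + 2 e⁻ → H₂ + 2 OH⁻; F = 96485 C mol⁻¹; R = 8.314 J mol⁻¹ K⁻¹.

8.11 L

n(Mn) = 25.0 / 54.94 = 0.4550 mol, so n(e⁻) = 2 × 0.4550 = 0.9101 mol.
The cells are in series, so the same 0.9101 mol of electrons passes through the second cell.
2 H₂O + 2 e⁻ → H₂ + 2 OH⁻ — 2 mol e⁻ per mol H₂, so n(H₂) = 0.9101/2 = 0.4550 mol.
V = nRT/P = (0.4550 × 8.314 × 326) / (152 × 10³) = 0.00811 m³ = 8.11 L.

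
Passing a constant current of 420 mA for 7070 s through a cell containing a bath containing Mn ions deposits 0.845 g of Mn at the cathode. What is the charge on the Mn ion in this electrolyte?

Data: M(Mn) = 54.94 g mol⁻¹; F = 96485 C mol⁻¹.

Q = I·t = 0.4200 A × 7070.0 s = 2969 C, so n(e⁻) = 2969/96485 = 0.03078 mol.
n(Mn) deposited = 0.845 / 54.94 = 0.01538 mol.
Electrons per atom = n(e⁻)/n(Mn) = 0.03078 / 0.01538 = 2.00 ≈ 2, so the ion is Mn²⁺.

+2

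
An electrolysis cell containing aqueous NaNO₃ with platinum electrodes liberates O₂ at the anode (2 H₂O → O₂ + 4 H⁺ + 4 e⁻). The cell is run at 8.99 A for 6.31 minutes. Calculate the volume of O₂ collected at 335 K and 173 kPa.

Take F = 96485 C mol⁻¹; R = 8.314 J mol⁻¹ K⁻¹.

Q = I·t = 8.990 A × 378.60 s = 3404 C.
n(e⁻) = Q/F = 3404 / 96485 = 0.03528 mol.
4 electrons are transferred per O₂ molecule, so n(O₂) = 0.03528 / 4 = 0.008819 mol.
V = nRT/P = (0.008819 × 8.314 × 335) / (173 × 10³ Pa) = 1.42 × 10⁻⁴ m³ = 0.142 L.

0.142 L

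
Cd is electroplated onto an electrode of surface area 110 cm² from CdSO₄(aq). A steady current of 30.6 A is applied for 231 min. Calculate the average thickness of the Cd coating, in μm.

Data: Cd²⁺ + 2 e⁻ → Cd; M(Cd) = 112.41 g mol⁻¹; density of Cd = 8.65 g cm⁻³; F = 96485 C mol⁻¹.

2600 μm

Q = I·t = 30.60 × 13860 = 424100 C; n(e⁻) = 4.396 mol.
n(Cd) = n(e⁻)/2 = 2.198 mol, so m = 2.198 × 112.41 = 247.1 g.
Volume = m/ρ = 247.1 / 8.65 = 28.56 cm³.
Thickness = V/A = 28.56 / 110 = 0.260 cm = 2600 μm.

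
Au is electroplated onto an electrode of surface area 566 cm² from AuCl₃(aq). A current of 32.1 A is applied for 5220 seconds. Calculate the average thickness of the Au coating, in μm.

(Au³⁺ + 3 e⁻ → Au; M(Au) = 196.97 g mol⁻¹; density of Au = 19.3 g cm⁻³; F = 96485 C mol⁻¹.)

Q = I·t = 32.10 × 5220.0 = 167600 C; n(e⁻) = 1.737 mol.
n(Au) = n(e⁻)/3 = 0.5789 mol, so m = 0.5789 × 196.97 = 114.0 g.
Volume = m/ρ = 114.0 / 19.3 = 5.908 cm³.
Thickness = V/A = 5.908 / 566 = 0.0104 cm = 104 μm.

104 μm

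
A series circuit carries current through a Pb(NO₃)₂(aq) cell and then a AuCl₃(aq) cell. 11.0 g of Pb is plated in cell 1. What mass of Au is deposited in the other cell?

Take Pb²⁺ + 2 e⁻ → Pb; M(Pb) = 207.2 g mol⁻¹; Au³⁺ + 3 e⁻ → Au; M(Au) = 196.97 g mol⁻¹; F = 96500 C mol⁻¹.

n(Pb) = 11.0 / 207.2 = 0.05309 mol.
Since Pb²⁺ + 2 e⁻ → Pb, n(e⁻) passed = 2 × 0.05309 = 0.1062 mol.
Cells in series carry the same charge, so the same 0.1062 mol of electrons passes through cell 2.
Au³⁺ + 3 e⁻ → Au, so n(Au) = 0.1062 / 3 = 0.03539 mol.
m(Au) = 0.03539 × 196.97 = 6.97 g.

6.97 g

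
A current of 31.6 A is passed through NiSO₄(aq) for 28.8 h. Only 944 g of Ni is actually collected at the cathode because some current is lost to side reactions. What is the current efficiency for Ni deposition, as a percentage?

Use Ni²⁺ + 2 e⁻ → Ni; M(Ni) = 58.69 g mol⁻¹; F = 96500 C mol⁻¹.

94.8 %

Q = I·t = 31.60 × 103680 = 3276000 C; n(e⁻) = 3276000/96500 = 33.95 mol.
Theoretical n(Ni) = n(e⁻)/2 = 16.98 mol, i.e. m_theo = 16.98 × 58.69 = 996.3 g.
Efficiency = m_actual / m_theo = 944 / 996.3 = 94.8 %.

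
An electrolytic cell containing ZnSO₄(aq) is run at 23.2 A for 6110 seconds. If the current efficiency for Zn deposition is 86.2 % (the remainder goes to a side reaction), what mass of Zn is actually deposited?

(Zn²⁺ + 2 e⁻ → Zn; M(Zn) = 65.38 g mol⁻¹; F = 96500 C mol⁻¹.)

Q = I·t = 23.20 × 6110.0 = 141800 C.
n(e⁻) = 141800/96500 = 1.469 mol; theoretically n(Zn) = 1.469/2 = 0.7345 mol, m_theo = 48.02 g.
At 86.2 % efficiency, m_actual = 0.862 × 48.02 = 41.4 g.

41.4 g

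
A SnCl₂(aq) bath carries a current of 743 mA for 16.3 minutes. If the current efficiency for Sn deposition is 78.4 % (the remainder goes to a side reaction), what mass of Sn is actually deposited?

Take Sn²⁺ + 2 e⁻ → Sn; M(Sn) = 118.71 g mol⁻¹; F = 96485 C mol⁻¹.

Q = I·t = 0.7430 × 978.00 = 726.7 C.
n(e⁻) = 726.7/96485 = 0.007531 mol; theoretically n(Sn) = 0.007531/2 = 0.003766 mol, m_theo = 0.4470 g.
At 78.4 % efficiency, m_actual = 0.784 × 0.4470 = 0.350 g.

0.350 g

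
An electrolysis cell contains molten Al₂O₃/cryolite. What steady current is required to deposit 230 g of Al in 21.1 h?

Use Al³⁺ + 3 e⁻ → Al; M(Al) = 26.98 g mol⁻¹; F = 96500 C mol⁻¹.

n(Al) = 230 / 26.98 = 8.525 mol.
n(e⁻) = 3 × 8.525 = 25.57 mol.
Q = n(e⁻)·F = 25.57 × 96500 = 2468000 C.
I = Q/t = 2468000 / 75960 s = 32.5 A.

32.5 A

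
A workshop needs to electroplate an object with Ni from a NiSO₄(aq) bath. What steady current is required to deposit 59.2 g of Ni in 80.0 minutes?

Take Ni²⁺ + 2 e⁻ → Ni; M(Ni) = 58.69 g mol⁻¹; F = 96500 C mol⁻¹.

n(Ni) = 59.2 / 58.69 = 1.009 mol.
n(e⁻) = 2 × 1.009 = 2.017 mol.
Q = n(e⁻)·F = 2.017 × 96500 = 194700 C.
I = Q/t = 194700 / 4800.0 s = 40.6 A.

40.6 A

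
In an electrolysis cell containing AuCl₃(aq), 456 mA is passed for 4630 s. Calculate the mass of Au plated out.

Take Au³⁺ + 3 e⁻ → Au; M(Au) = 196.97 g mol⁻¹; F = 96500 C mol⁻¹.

1.44 g

Q = I·t = 0.4560 A × 4630.0 s = 2111 C.
n(e⁻) = Q/F = 2111 / 96500 = 0.02188 mol.
Au³⁺ + 3 e⁻ → Au, so n(Au) = n(e⁻)/3 = 0.007293 mol.
m = n·M = 0.007293 × 196.97 = 1.44 g.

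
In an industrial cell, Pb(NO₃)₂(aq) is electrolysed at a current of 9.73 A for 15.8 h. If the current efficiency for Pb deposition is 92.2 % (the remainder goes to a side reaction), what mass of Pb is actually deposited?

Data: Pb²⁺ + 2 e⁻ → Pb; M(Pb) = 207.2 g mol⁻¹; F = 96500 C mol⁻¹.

Q = I·t = 9.730 × 56880 = 553400 C.
n(e⁻) = 553400/96500 = 5.735 mol; theoretically n(Pb) = 5.735/2 = 2.868 mol, m_theo = 594.2 g.
At 92.2 % efficiency, m_actual = 0.922 × 594.2 = 548 g.

548 g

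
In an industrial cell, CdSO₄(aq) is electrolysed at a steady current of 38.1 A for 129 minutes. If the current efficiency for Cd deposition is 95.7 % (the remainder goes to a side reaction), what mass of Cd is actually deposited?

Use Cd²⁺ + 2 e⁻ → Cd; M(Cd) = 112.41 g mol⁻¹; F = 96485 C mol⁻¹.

Q = I·t = 38.10 × 7740.0 = 294900 C.
n(e⁻) = 294900/96485 = 3.056 mol; theoretically n(Cd) = 3.056/2 = 1.528 mol, m_theo = 171.8 g.
At 95.7 % efficiency, m_actual = 0.957 × 171.8 = 164 g.

164 g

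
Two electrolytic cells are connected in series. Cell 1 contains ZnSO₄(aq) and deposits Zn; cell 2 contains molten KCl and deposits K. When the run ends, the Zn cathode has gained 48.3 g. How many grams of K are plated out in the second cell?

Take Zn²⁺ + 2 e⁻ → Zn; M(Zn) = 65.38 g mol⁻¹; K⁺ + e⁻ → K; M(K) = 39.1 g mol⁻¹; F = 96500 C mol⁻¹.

n(Zn) = 48.3 / 65.38 = 0.7388 mol.
Since Zn²⁺ + 2 e⁻ → Zn, n(e⁻) passed = 2 × 0.7388 = 1.478 mol.
Cells in series carry the same charge, so the same 1.478 mol of electrons passes through cell 2.
K⁺ + e⁻ → K, so n(K) = 1.478 / 1 = 1.478 mol.
m(K) = 1.478 × 39.1 = 57.8 g.

57.8 g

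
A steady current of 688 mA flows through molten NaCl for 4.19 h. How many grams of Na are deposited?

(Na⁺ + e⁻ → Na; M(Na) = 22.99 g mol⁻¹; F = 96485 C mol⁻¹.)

Q = I·t = 0.6880 A × 15084 s = 10380 C.
n(e⁻) = Q/F = 10380 / 96485 = 0.1076 mol.
Na⁺ + e⁻ → Na, so n(Na) = n(e⁻)/1 = 0.1076 mol.
m = n·M = 0.1076 × 22.99 = 2.47 g.

2.47 g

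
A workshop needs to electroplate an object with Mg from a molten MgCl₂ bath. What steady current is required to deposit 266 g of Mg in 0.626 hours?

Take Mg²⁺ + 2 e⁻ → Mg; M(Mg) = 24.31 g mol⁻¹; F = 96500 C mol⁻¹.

937 A

n(Mg) = 266 / 24.31 = 10.94 mol.
n(e⁻) = 2 × 10.94 = 21.88 mol.
Q = n(e⁻)·F = 21.88 × 96500 = 2112000 C.
I = Q/t = 2112000 / 2253.6 s = 937 A.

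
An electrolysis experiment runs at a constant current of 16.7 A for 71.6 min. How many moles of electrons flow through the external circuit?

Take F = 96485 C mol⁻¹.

Q = I·t = 16.70 A × 4296.0 s = 71740 C.
n(e⁻) = Q/F = 71740 / 96485 = 0.744 mol.

0.744 mol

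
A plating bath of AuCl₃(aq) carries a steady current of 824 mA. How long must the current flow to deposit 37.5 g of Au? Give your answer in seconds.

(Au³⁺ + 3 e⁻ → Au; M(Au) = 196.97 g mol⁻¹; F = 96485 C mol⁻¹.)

n(Au) = m/M = 37.5 / 196.97 = 0.1904 mol.
Each Au atom requires 3 electrons, so n(e⁻) = 3 × 0.1904 = 0.5712 mol.
Q = n(e⁻)·F = 0.5712 × 96485 = 55110 C.
t = Q/I = 55110 / 0.8240 A = 66880 s.

66900 s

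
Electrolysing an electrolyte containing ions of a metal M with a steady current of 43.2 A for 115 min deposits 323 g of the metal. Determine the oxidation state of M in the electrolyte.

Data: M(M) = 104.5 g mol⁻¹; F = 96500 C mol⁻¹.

Q = I·t = 43.20 A × 6900.0 s = 298100 C, so n(e⁻) = 298100/96500 = 3.089 mol.
n(M) deposited = 323 / 104.5 = 3.091 mol.
Electrons per atom = n(e⁻)/n(M) = 3.089 / 3.091 = 0.999 ≈ 1, so the ion is M⁺.

+1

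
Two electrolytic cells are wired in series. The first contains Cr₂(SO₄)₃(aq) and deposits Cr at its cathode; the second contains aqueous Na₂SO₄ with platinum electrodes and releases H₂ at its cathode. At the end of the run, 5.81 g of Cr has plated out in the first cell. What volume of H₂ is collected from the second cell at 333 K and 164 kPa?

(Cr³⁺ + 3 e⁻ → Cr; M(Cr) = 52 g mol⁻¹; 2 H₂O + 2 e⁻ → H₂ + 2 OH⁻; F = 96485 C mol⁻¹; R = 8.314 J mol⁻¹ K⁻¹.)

2.83 L

n(Cr) = 5.81 / 52 = 0.1117 mol, so n(e⁻) = 3 × 0.1117 = 0.3352 mol.
The cells are in series, so the same 0.3352 mol of electrons passes through the second cell.
2 H₂O + 2 e⁻ → H₂ + 2 OH⁻ — 2 mol e⁻ per mol H₂, so n(H₂) = 0.3352/2 = 0.1676 mol.
V = nRT/P = (0.1676 × 8.314 × 333) / (164 × 10³) = 0.00283 m³ = 2.83 L.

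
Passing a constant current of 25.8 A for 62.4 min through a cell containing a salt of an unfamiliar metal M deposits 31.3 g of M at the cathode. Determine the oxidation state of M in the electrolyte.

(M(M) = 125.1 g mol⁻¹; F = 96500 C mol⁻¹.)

Q = I·t = 25.80 A × 3744.0 s = 96600 C, so n(e⁻) = 96600/96500 = 1.001 mol.
n(M) deposited = 31.3 / 125.1 = 0.2502 mol.
Electrons per atom = n(e⁻)/n(M) = 1.001 / 0.2502 = 4.00 ≈ 4, so the ion is M⁴⁺.

+4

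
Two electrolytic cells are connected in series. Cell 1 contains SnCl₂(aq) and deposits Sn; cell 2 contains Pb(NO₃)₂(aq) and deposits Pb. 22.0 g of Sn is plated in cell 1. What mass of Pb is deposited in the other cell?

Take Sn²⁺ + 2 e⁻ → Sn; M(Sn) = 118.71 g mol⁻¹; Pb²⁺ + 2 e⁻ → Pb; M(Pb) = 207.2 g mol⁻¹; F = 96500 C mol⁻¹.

n(Sn) = 22.0 / 118.71 = 0.1853 mol.
Since Sn²⁺ + 2 e⁻ → Sn, n(e⁻) passed = 2 × 0.1853 = 0.3707 mol.
Cells in series carry the same charge, so the same 0.3707 mol of electrons passes through cell 2.
Pb²⁺ + 2 e⁻ → Pb, so n(Pb) = 0.3707 / 2 = 0.1853 mol.
m(Pb) = 0.1853 × 207.2 = 38.4 g.

38.4 g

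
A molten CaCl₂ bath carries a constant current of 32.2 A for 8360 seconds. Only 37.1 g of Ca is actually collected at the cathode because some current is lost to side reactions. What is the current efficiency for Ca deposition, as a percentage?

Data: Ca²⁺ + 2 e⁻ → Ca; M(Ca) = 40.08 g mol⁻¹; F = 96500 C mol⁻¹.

Q = I·t = 32.20 × 8360.0 = 269200 C; n(e⁻) = 269200/96500 = 2.790 mol.
Theoretical n(Ca) = n(e⁻)/2 = 1.395 mol, i.e. m_theo = 1.395 × 40.08 = 55.90 g.
Efficiency = m_actual / m_theo = 37.1 / 55.90 = 66.4 %.

66.4 %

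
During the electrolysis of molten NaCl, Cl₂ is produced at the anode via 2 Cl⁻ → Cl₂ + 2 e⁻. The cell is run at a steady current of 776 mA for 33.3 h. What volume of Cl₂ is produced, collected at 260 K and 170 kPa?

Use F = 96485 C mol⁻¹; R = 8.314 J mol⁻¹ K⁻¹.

6.13 L

Q = I·t = 0.7760 A × 119880 s = 93030 C.
n(e⁻) = Q/F = 93030 / 96485 = 0.9642 mol.
2 electrons are transferred per Cl₂ molecule, so n(Cl₂) = 0.9642 / 2 = 0.4821 mol.
V = nRT/P = (0.4821 × 8.314 × 260) / (170 × 10³ Pa) = 0.00613 m³ = 6.13 L.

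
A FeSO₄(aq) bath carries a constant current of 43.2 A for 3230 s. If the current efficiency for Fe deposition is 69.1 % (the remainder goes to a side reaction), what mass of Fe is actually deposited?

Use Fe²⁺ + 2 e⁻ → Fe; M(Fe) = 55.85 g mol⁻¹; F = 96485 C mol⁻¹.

Q = I·t = 43.20 × 3230.0 = 139500 C.
n(e⁻) = 139500/96485 = 1.446 mol; theoretically n(Fe) = 1.446/2 = 0.7231 mol, m_theo = 40.38 g.
At 69.1 % efficiency, m_actual = 0.691 × 40.38 = 27.9 g.

27.9 g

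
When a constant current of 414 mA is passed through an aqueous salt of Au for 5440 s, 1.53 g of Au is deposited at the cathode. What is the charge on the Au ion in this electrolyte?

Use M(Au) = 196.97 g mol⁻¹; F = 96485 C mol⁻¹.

Q = I·t = 0.4140 A × 5440.0 s = 2252 C, so n(e⁻) = 2252/96485 = 0.02334 mol.
n(Au) deposited = 1.53 / 196.97 = 0.007768 mol.
Electrons per atom = n(e⁻)/n(Au) = 0.02334 / 0.007768 = 3.01 ≈ 3, so the ion is Au³⁺.

+3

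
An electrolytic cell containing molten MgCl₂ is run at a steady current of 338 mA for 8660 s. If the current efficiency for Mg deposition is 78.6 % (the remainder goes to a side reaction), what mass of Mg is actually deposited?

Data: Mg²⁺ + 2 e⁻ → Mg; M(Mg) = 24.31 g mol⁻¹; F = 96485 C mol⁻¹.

Q = I·t = 0.3380 × 8660.0 = 2927 C.
n(e⁻) = 2927/96485 = 0.03034 mol; theoretically n(Mg) = 0.03034/2 = 0.01517 mol, m_theo = 0.3687 g.
At 78.6 % efficiency, m_actual = 0.786 × 0.3687 = 0.290 g.

0.290 g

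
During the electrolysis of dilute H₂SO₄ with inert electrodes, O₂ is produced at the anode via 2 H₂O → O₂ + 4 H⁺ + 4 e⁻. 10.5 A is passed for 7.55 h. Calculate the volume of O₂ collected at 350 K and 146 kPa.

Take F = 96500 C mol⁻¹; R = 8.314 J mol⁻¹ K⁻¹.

Q = I·t = 10.50 A × 27180 s = 285400 C.
n(e⁻) = Q/F = 285400 / 96500 = 2.957 mol.
4 electrons are transferred per O₂ molecule, so n(O₂) = 2.957 / 4 = 0.7394 mol.
V = nRT/P = (0.7394 × 8.314 × 350) / (146 × 10³ Pa) = 0.0147 m³ = 14.7 L.

14.7 L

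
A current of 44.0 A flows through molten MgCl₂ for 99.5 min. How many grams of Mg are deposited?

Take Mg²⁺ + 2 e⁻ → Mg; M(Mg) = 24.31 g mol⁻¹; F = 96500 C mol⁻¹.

Q = I·t = 44.00 A × 5970.0 s = 262700 C.
n(e⁻) = Q/F = 262700 / 96500 = 2.722 mol.
Mg²⁺ + 2 e⁻ → Mg, so n(Mg) = n(e⁻)/2 = 1.361 mol.
m = n·M = 1.361 × 24.31 = 33.1 g.

33.1 g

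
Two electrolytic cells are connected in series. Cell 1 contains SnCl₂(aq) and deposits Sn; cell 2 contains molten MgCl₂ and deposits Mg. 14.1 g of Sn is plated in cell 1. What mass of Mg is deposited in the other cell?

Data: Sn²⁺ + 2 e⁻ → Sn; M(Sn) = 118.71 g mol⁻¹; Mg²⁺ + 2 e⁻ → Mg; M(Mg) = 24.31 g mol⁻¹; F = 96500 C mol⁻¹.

2.89 g

n(Sn) = 14.1 / 118.71 = 0.1188 mol.
Since Sn²⁺ + 2 e⁻ → Sn, n(e⁻) passed = 2 × 0.1188 = 0.2376 mol.
Cells in series carry the same charge, so the same 0.2376 mol of electrons passes through cell 2.
Mg²⁺ + 2 e⁻ → Mg, so n(Mg) = 0.2376 / 2 = 0.1188 mol.
m(Mg) = 0.1188 × 24.31 = 2.89 g.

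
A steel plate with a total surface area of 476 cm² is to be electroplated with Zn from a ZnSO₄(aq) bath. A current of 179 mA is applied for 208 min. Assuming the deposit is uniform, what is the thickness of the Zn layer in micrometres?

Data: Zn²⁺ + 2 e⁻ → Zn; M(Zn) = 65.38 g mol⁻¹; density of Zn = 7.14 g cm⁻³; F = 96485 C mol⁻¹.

Q = I·t = 0.1790 × 12480 = 2234 C; n(e⁻) = 0.02315 mol.
n(Zn) = n(e⁻)/2 = 0.01158 mol, so m = 0.01158 × 65.38 = 0.7569 g.
Volume = m/ρ = 0.7569 / 7.14 = 0.1060 cm³.
Thickness = V/A = 0.1060 / 476 = 2.23 × 10⁻⁴ cm = 2.23 μm.

2.23 μm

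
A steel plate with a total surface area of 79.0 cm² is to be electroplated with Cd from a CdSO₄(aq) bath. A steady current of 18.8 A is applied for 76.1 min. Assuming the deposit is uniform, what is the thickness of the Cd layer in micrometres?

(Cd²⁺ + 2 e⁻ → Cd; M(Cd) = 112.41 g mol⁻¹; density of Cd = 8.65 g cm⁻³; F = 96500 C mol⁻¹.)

732 μm

Q = I·t = 18.80 × 4566.0 = 85840 C; n(e⁻) = 0.8895 mol.
n(Cd) = n(e⁻)/2 = 0.4448 mol, so m = 0.4448 × 112.41 = 50.00 g.
Volume = m/ρ = 50.00 / 8.65 = 5.780 cm³.
Thickness = V/A = 5.780 / 79.0 = 0.0732 cm = 732 μm.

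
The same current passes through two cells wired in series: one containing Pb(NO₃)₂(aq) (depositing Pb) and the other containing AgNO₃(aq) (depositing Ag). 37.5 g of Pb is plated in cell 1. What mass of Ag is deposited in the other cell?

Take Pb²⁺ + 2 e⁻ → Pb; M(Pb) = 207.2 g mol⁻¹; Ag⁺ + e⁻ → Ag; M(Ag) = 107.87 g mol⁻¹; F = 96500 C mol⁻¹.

39.0 g

n(Pb) = 37.5 / 207.2 = 0.1810 mol.
Since Pb²⁺ + 2 e⁻ → Pb, n(e⁻) passed = 2 × 0.1810 = 0.3620 mol.
Cells in series carry the same charge, so the same 0.3620 mol of electrons passes through cell 2.
Ag⁺ + e⁻ → Ag, so n(Ag) = 0.3620 / 1 = 0.3620 mol.
m(Ag) = 0.3620 × 107.87 = 39.0 g.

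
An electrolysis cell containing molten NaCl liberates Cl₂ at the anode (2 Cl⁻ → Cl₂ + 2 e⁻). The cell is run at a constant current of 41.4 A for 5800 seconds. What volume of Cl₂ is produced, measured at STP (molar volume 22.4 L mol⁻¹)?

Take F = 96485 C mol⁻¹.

Q = I·t = 41.40 A × 5800.0 s = 240100 C.
n(e⁻) = Q/F = 240100 / 96485 = 2.489 mol.
2 electrons are transferred per Cl₂ molecule, so n(Cl₂) = 2.489 / 2 = 1.244 mol.
V = n × V_m = 1.244 × 22.4 = 27.9 L.

27.9 L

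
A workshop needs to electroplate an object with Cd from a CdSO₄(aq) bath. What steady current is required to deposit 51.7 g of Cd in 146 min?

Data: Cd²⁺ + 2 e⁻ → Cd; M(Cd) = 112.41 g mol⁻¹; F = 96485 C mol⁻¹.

n(Cd) = 51.7 / 112.41 = 0.4599 mol.
n(e⁻) = 2 × 0.4599 = 0.9198 mol.
Q = n(e⁻)·F = 0.9198 × 96485 = 88750 C.
I = Q/t = 88750 / 8760.0 s = 10.1 A.

10.1 A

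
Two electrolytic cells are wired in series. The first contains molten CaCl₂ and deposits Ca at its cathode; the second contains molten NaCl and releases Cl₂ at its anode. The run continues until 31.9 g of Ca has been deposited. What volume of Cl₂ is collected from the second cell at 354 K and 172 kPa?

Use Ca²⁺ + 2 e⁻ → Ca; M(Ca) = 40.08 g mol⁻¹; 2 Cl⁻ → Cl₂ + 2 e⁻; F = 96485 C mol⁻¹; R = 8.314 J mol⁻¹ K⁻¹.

n(Ca) = 31.9 / 40.08 = 0.7959 mol, so n(e⁻) = 2 × 0.7959 = 1.592 mol.
The cells are in series, so the same 1.592 mol of electrons passes through the second cell.
2 Cl⁻ → Cl₂ + 2 e⁻ — 2 mol e⁻ per mol Cl₂, so n(Cl₂) = 1.592/2 = 0.7959 mol.
V = nRT/P = (0.7959 × 8.314 × 354) / (172 × 10³) = 0.0136 m³ = 13.6 L.

13.6 L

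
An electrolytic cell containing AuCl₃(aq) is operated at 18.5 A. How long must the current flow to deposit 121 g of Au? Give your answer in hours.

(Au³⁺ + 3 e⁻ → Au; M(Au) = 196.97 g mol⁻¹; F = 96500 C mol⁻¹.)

n(Au) = m/M = 121 / 196.97 = 0.6143 mol.
Each Au atom requires 3 electrons, so n(e⁻) = 3 × 0.6143 = 1.843 mol.
Q = n(e⁻)·F = 1.843 × 96500 = 177800 C.
t = Q/I = 177800 / 18.50 A = 9613 s = 2.67 h.

2.67 h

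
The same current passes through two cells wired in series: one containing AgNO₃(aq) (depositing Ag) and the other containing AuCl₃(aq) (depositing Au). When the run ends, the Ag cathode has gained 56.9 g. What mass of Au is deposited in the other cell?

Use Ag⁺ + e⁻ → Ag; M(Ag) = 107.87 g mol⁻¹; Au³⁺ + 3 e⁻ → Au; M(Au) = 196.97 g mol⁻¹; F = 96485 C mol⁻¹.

n(Ag) = 56.9 / 107.87 = 0.5275 mol.
Since Ag⁺ + e⁻ → Ag, n(e⁻) passed = 1 × 0.5275 = 0.5275 mol.
Cells in series carry the same charge, so the same 0.5275 mol of electrons passes through cell 2.
Au³⁺ + 3 e⁻ → Au, so n(Au) = 0.5275 / 3 = 0.1758 mol.
m(Au) = 0.1758 × 196.97 = 34.6 g.

34.6 g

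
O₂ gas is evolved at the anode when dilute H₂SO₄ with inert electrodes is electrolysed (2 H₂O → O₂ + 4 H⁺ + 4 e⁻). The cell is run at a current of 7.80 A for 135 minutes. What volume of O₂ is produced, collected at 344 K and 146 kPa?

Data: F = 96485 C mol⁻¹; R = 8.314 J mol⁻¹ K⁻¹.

3.21 L

Q = I·t = 7.800 A × 8100.0 s = 63180 C.
n(e⁻) = Q/F = 63180 / 96485 = 0.6548 mol.
4 electrons are transferred per O₂ molecule, so n(O₂) = 0.6548 / 4 = 0.1637 mol.
V = nRT/P = (0.1637 × 8.314 × 344) / (146 × 10³ Pa) = 0.00321 m³ = 3.21 L.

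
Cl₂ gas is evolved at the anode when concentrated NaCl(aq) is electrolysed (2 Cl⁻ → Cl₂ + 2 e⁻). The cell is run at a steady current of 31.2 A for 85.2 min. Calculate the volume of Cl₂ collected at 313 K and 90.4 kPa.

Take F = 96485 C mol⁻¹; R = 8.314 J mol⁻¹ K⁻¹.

23.8 L

Q = I·t = 31.20 A × 5112.0 s = 159500 C.
n(e⁻) = Q/F = 159500 / 96485 = 1.653 mol.
2 electrons are transferred per Cl₂ molecule, so n(Cl₂) = 1.653 / 2 = 0.8265 mol.
V = nRT/P = (0.8265 × 8.314 × 313) / (90.4 × 10³ Pa) = 0.0238 m³ = 23.8 L.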